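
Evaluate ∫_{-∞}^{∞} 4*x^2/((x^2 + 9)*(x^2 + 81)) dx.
pi/3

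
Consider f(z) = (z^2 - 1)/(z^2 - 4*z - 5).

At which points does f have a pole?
{5}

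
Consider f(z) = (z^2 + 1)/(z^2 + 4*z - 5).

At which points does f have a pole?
The singularities of f are the zeros of the denominator. Factoring,
  z^2 + 4*z - 5 = (z - 1)*(z + 5)
so the candidates are z = 1, z = -5.

Check the numerator P(z) = z^2 + 1 at each one:
  P(1) = 2 ≠ 0, so z = 1 is a (simple) pole.
  P(-5) = 26 ≠ 0, so z = -5 is a (simple) pole.

Poles of f: {-5, 1}

Final answer: {-5, 1}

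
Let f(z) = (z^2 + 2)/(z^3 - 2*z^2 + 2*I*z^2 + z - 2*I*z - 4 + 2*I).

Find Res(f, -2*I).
Write f(z) = P(z)/Q(z) with P(z) = z^2 + 2 and Q(z) = z^3 - 2*z^2 + 2*I*z^2 + z - 2*I*z - 4 + 2*I.
The denominator factors as Q(z) = (z - I)*(z - 2 + I)*(z + 2*I), so z = -2*I is a simple zero of Q and P is analytic there; z = -2*I is therefore a simple pole and
  Res(f, z₀) = P(z₀)/Q'(z₀).

Q'(z) = 3*z^2 - 4*z + 4*I*z + 1 - 2*I, so Q'(-2*I) = -3 + 6*I.
P(-2*I) = -2.

Res(f, -2*I) = (-2)/(-3 + 6*I) = 2/15 + 4*I/15

Final answer: 2/15 + 4*I/15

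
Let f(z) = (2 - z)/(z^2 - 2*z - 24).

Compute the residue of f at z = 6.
-2/5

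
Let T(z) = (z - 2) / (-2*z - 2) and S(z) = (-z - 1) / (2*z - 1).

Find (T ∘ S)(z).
(T ∘ S)(z) = T(S(z)) = ((1)*S(z) + (-2))/((-2)*S(z) + (-2)). Multiply numerator and denominator by 2*z - 1:
  numerator:   (1)*(-z - 1) + (-2)*(2*z - 1) = -5*z + 1
  denominator: (-2)*(-z - 1) + (-2)*(2*z - 1) = -2*z + 4
(T ∘ S)(z) = (-5*z + 1)/(-2*z + 4) = (5*z - 1)/(2*z - 4)

Final answer: (5*z - 1)/(2*z - 4)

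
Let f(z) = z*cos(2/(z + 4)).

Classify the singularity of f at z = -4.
Let u = z + 4. Then
  cos(2/u) = Σ_{k≥0} (-1)^k (2)^(2k)/((2k)!·u^(2k)) = 1 - 2/u^2 + 2/(3*u^4) + ...
which has infinitely many negative powers of u, so cos(2/(z + 4)) has an essential singularity at z = -4.
The extra factor z is a nonzero polynomial; if the product had at most a pole at z = -4, dividing by that polynomial would leave cos(2/(z + 4)) with at most a pole too — contradiction. (Equivalently, the product's Laurent series still has infinitely many negative powers.)
So the singularity is essential.

Final answer: essential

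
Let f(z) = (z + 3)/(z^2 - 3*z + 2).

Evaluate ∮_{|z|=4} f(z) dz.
By the residue theorem, ∮_C f(z) dz = 2πi · (sum of the residues of f at the poles inside |z| = 4).

The denominator factors as (z - 2)*(z - 1), so the singularities of f are simple poles at z = 2, z = 1.
  |2|² = 4 < 16 = 4², so this pole is inside the contour.
  |1|² = 1 < 16 = 4², so this pole is inside the contour.

With P(z) = z + 3 and Q(z) = z^2 - 3*z + 2, each pole is simple, so Res(f, z₀) = P(z₀)/Q'(z₀) with Q'(z) = 2*z - 3.
  Res(f, 2) = P(2)/Q'(2) = (5)/(1) = 5
  Res(f, 1) = P(1)/Q'(1) = (4)/(-1) = -4

Sum of residues inside C: 1
∮_C f(z) dz = 2πi · (1) = 2*I*pi

Final answer: 2*I*pi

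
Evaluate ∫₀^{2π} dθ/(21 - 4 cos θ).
Call the integral J. The integrand is 2π-periodic and we integrate over a full period, so shifting θ does not change the value (θ → θ + π flips the sign of the trig term). Hence
  J = ∫₀^{2π} dθ/(21 + 4 cos θ).
Put z = e^{iθ}: then cos θ = (z + 1/z)/2, dθ = dz/(iz), and z runs once counterclockwise around |z| = 1:
  J = ∮_{|z|=1} 1/(21 + 4*(z + 1/z)/2) · dz/(iz) = (2/i) ∮_{|z|=1} dz/(4*z^2 + 42*z + 4).
The roots of 4*z^2 + 42*z + 4 are z = (-21 ± sqrt(21^2 - 4^2))/4, with sqrt(425) = 5*sqrt(17); their product is 1, so only z₊ = -21/4 + 5*sqrt(17)/4 lies inside the unit circle (z₋ = -21/4 - 5*sqrt(17)/4 lies outside).
z₊ is a simple zero of q(z) = 4*z^2 + 42*z + 4, so Res(1/q, z₊) = 1/q'(z₊) with q'(z) = 8*z + 42; and q'(z₊) = 4*(z₊ - z₋) = 10*sqrt(17).
Therefore J = (2/i) · 2πi · 1/(10*sqrt(17)) = 2*pi/(5*sqrt(17)) = 2*sqrt(17)*pi/85

Final answer: 2*sqrt(17)*pi/85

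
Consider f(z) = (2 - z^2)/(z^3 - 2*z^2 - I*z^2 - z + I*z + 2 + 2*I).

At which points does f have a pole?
The singularities of f are the zeros of the denominator. Factoring,
  z^3 - 2*z^2 - I*z^2 - z + I*z + 2 + 2*I = (z + 1)*(z - 1 - I)*(z - 2)
so the candidates are z = -1, z = 1 + I, z = 2.

Check the numerator P(z) = 2 - z^2 at each one:
  P(-1) = 1 ≠ 0, so z = -1 is a (simple) pole.
  P(1 + I) = 2 - 2*I ≠ 0, so z = 1 + I is a (simple) pole.
  P(2) = -2 ≠ 0, so z = 2 is a (simple) pole.

Poles of f: {-1, 1 + I, 2}

Final answer: {-1, 1 + I, 2}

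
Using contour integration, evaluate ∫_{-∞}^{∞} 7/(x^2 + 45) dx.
Let f(z) = 7/(z^2 + 45). The denominator has no real zeros and deg Q - deg P = 2 ≥ 2, so the integral of f over the upper semicircle |z| = R tends to 0 as R → ∞. Closing the contour in the upper half-plane,
  ∫_{-∞}^{∞} f(x) dx = 2πi · Σ Res(f, z_k)  over the poles with Im z_k > 0.

Zeros of the denominator: z^2 + 45 = 0 gives z = ±3*sqrt(5)*I.
Upper half-plane: z = 3*sqrt(5)*I (simple).

Each pole is a simple zero of Q(z) = z^2 + 45, so Res(f, z₀) = P(z₀)/Q'(z₀) with P(z) = 7, Q'(z) = 2*z:
  Res(f, 3*sqrt(5)*I) = (7)/(6*sqrt(5)*I) = -7*sqrt(5)*I/30

∫_{-∞}^{∞} f(x) dx = 2πi · (-7*sqrt(5)*I/30) = 7*sqrt(5)*pi/15

Final answer: 7*sqrt(5)*pi/15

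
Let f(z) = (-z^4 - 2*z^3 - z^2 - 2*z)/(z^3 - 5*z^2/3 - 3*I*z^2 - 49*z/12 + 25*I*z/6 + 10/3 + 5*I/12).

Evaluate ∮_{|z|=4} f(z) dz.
pi*(71/3 - 79*I/18)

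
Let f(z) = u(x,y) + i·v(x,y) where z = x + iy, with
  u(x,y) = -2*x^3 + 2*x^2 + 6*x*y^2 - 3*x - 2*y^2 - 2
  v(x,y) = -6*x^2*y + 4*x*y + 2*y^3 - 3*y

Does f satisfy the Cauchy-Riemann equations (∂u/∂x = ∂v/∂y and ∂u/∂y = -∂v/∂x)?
∂u/∂x = -6*x^2 + 4*x + 6*y^2 - 3
∂v/∂y = -6*x^2 + 4*x + 6*y^2 - 3
∂u/∂y = 12*x*y - 4*y
∂v/∂x = -12*x*y + 4*y
∂u/∂x = ∂v/∂y and ∂u/∂y = -∂v/∂x hold identically; f is analytic.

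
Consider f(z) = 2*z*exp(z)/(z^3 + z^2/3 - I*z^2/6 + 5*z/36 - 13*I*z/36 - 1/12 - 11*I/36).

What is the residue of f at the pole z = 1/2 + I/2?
(1260/1369 - 432*I/1369)*exp(1/2 + I/2)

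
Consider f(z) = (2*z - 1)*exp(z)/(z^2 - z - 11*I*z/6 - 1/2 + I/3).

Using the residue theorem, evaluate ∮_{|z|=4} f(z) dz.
pi*(-132/85 + 324*I/85)*exp(1 + 3*I/2) + pi*(132/85 + 16*I/85)*exp(I/3)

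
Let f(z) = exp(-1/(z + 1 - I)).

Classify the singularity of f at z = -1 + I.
Let u = z + 1 - I. Then
  e^(-1/u) = Σ_{k≥0} (-1)^k/(k!·u^k) = 1 - 1/u + 1/(2*u^2) - 1/(6*u^3) + ...
which has infinitely many negative powers of u, so exp(-1/(z + 1 - I)) has an essential singularity at z = -1 + I.
So the singularity is essential.

Final answer: essential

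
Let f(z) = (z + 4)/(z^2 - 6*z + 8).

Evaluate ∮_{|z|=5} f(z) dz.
2*I*pi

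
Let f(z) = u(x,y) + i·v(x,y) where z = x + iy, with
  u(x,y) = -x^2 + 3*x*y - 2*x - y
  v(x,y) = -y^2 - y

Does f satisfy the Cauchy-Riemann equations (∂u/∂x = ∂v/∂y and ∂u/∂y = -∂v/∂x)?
∂u/∂x = -2*x + 3*y - 2
∂v/∂y = -2*y - 1
∂u/∂y = 3*x - 1
∂v/∂x = 0
∂u/∂x ≠ ∂v/∂y and ∂u/∂y ≠ -∂v/∂x; the Cauchy-Riemann equations are not satisfied, so f is not analytic.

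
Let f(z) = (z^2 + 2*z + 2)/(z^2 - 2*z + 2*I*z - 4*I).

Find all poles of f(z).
The singularities of f are the zeros of the denominator. Factoring,
  z^2 - 2*z + 2*I*z - 4*I = (z + 2*I)*(z - 2)
so the candidates are z = -2*I, z = 2.

Check the numerator P(z) = z^2 + 2*z + 2 at each one:
  P(-2*I) = -2 - 4*I ≠ 0, so z = -2*I is a (simple) pole.
  P(2) = 10 ≠ 0, so z = 2 is a (simple) pole.

Poles of f: {-2*I, 2}

Final answer: {-2*I, 2}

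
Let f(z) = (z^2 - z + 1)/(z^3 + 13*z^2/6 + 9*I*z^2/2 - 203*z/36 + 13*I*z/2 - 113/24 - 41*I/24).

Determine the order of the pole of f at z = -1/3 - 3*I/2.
Factor the denominator:
  z^3 + 13*z^2/6 + 9*I*z^2/2 - 203*z/36 + 13*I*z/2 - 113/24 - 41*I/24 = (z + 1/3 + 3*I/2)^2*(z + 3/2 + 3*I/2)

The numerator P(z) = z^2 - z + 1 has P(-1/3 - 3*I/2) = -29/36 + 5*I/2 ≠ 0, so no factor of (z + 1/3 + 3*I/2) cancels.
Near z = -1/3 - 3*I/2 we can therefore write f(z) = g(z)/(z + 1/3 + 3*I/2)^2 with g analytic at -1/3 - 3*I/2 and g(-1/3 - 3*I/2) ≠ 0 (g is the numerator divided by the remaining denominator factors).

Hence z = -1/3 - 3*I/2 is a pole of order 2.

Final answer: 2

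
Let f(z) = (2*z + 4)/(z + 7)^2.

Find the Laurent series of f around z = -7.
Put w = z - (-7), i.e. z = w - 7. The denominator is w^2, so it suffices to rewrite the numerator in powers of w.

P(z) = 2*z + 4
P(w - 7) = -10 + 2*w

Dividing each term by w^2:
  f = -10/w^2 + 2/w

Substituting back w = z + 7:
  f(z) = -10/(z + 7)^2 + 2/(z + 7)

The series is finite because the numerator is a polynomial; the negative powers form the principal part, and the coefficient of 1/(z + 7) gives Res(f, -7) = 2.

Final answer: -10/(z + 7)^2 + 2/(z + 7)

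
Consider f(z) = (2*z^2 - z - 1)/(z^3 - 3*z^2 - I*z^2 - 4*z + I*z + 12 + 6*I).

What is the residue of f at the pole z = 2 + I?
Write f(z) = P(z)/Q(z) with P(z) = 2*z^2 - z - 1 and Q(z) = z^3 - 3*z^2 - I*z^2 - 4*z + I*z + 12 + 6*I.
The denominator factors as Q(z) = (z + 2)*(z - 2 - I)*(z - 3), so z = 2 + I is a simple zero of Q and P is analytic there; z = 2 + I is therefore a simple pole and
  Res(f, z₀) = P(z₀)/Q'(z₀).

Q'(z) = 3*z^2 - 6*z - 2*I*z - 4 + I, so Q'(2 + I) = -5 + 3*I.
P(2 + I) = 3 + 7*I.

Res(f, 2 + I) = (3 + 7*I)/(-5 + 3*I) = 3/17 - 22*I/17

Final answer: 3/17 - 22*I/17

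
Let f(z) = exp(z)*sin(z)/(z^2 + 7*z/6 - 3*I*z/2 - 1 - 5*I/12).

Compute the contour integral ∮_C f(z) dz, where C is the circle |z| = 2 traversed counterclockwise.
pi*(-18/65 + 66*I/65)*exp(1/3 + I/2)*sin(1/3 + I/2) + pi*(-18/65 + 66*I/65)*exp(-3/2 + I)*sin(3/2 - I)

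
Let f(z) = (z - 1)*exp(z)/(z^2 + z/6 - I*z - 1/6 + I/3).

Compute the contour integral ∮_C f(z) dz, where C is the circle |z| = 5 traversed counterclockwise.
pi*(48/61 - 40*I/61)*exp(1/3) + pi*(-48/61 + 162*I/61)*exp(-1/2 + I)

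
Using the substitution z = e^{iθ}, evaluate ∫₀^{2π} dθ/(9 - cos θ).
Call the integral J. The integrand is 2π-periodic and we integrate over a full period, so shifting θ does not change the value (θ → θ + π flips the sign of the trig term). Hence
  J = ∫₀^{2π} dθ/(9 + cos θ).
Put z = e^{iθ}: then cos θ = (z + 1/z)/2, dθ = dz/(iz), and z runs once counterclockwise around |z| = 1:
  J = ∮_{|z|=1} 1/(9 + (z + 1/z)/2) · dz/(iz) = (2/i) ∮_{|z|=1} dz/(z^2 + 18*z + 1).
The roots of z^2 + 18*z + 1 are z = (-9 ± sqrt(9^2 - 1^2)), with sqrt(80) = 4*sqrt(5); their product is 1, so only z₊ = -9 + 4*sqrt(5) lies inside the unit circle (z₋ = -9 - 4*sqrt(5) lies outside).
z₊ is a simple zero of q(z) = z^2 + 18*z + 1, so Res(1/q, z₊) = 1/q'(z₊) with q'(z) = 2*z + 18; and q'(z₊) = (z₊ - z₋) = 8*sqrt(5).
Therefore J = (2/i) · 2πi · 1/(8*sqrt(5)) = 2*pi/(4*sqrt(5)) = sqrt(5)*pi/10

Final answer: sqrt(5)*pi/10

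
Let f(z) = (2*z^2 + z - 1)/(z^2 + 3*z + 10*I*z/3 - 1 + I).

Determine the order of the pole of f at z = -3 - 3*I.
1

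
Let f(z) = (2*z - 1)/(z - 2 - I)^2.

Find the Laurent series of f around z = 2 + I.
Put w = z - (2 + I), i.e. z = w + 2 + I. The denominator is w^2, so it suffices to rewrite the numerator in powers of w.

P(z) = 2*z - 1
P(w + 2 + I) = 3 + 2*I + 2*w

Dividing each term by w^2:
  f = (3 + 2*I)/w^2 + 2/w

Substituting back w = z - 2 - I:
  f(z) = (3 + 2*I)/(z - 2 - I)^2 + 2/(z - 2 - I)

The series is finite because the numerator is a polynomial; the negative powers form the principal part, and the coefficient of 1/(z - 2 - I) gives Res(f, 2 + I) = 2.

Final answer: (3 + 2*I)/(z - 2 - I)^2 + 2/(z - 2 - I)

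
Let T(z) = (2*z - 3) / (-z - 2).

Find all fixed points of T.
T(z) = z means 2*z - 3 = z*(-z - 2), i.e.
  -z^2 - 4*z + 3 = 0.
Discriminant: (-4)^2 - 4*(-1)*(3) = 28, so the roots are real.
  z = (4 ± sqrt(28))/(2*(-1))
Fixed points: {-sqrt(7) - 2, -2 + sqrt(7)}

Final answer: {-sqrt(7) - 2, -2 + sqrt(7)}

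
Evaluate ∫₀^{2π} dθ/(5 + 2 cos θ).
Let J = ∫₀^{2π} dθ/(5 + 2 cos θ).
Put z = e^{iθ}: then cos θ = (z + 1/z)/2, dθ = dz/(iz), and z runs once counterclockwise around |z| = 1:
  J = ∮_{|z|=1} 1/(5 + 2*(z + 1/z)/2) · dz/(iz) = (2/i) ∮_{|z|=1} dz/(2*z^2 + 10*z + 2).
The roots of 2*z^2 + 10*z + 2 are z = (-5 ± sqrt(5^2 - 2^2))/2, with sqrt(21) = sqrt(21); their product is 1, so only z₊ = -5/2 + sqrt(21)/2 lies inside the unit circle (z₋ = -5/2 - sqrt(21)/2 lies outside).
z₊ is a simple zero of q(z) = 2*z^2 + 10*z + 2, so Res(1/q, z₊) = 1/q'(z₊) with q'(z) = 4*z + 10; and q'(z₊) = 2*(z₊ - z₋) = 2*sqrt(21).
Therefore J = (2/i) · 2πi · 1/(2*sqrt(21)) = 2*pi/(sqrt(21)) = 2*sqrt(21)*pi/21

Final answer: 2*sqrt(21)*pi/21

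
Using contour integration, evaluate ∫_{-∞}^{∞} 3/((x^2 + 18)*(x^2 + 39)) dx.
Let f(z) = 3/((z^2 + 18)*(z^2 + 39)). The denominator has no real zeros and deg Q - deg P = 4 ≥ 2, so the integral of f over the upper semicircle |z| = R tends to 0 as R → ∞. Closing the contour in the upper half-plane,
  ∫_{-∞}^{∞} f(x) dx = 2πi · Σ Res(f, z_k)  over the poles with Im z_k > 0.

Zeros of the denominator: z^2 + 18 = 0 gives z = ±3*sqrt(2)*I; z^2 + 39 = 0 gives z = ±sqrt(39)*I.
Upper half-plane: z = 3*sqrt(2)*I, z = sqrt(39)*I (simple).

Each pole is a simple zero of Q(z) = z^4 + 57*z^2 + 702, so Res(f, z₀) = P(z₀)/Q'(z₀) with P(z) = 3, Q'(z) = 4*z^3 + 114*z:
  Res(f, 3*sqrt(2)*I) = (3)/(126*sqrt(2)*I) = -sqrt(2)*I/84
  Res(f, sqrt(39)*I) = (3)/(-42*sqrt(39)*I) = sqrt(39)*I/546

Sum of residues: I*(-sqrt(2)/84 + sqrt(39)/546)
∫_{-∞}^{∞} f(x) dx = 2πi · (I*(-sqrt(2)/84 + sqrt(39)/546)) = pi*(-2*sqrt(39) + 13*sqrt(2))/546

Final answer: pi*(-2*sqrt(39) + 13*sqrt(2))/546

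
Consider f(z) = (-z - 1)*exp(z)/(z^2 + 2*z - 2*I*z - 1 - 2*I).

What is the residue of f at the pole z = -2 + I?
(-1/2 + I/2)*exp(-2 + I)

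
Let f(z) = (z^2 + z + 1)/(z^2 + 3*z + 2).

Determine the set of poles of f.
{-2, -1}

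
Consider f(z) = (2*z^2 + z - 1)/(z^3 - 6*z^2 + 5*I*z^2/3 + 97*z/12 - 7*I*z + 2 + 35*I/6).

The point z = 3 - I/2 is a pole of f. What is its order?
Factor the denominator:
  z^3 - 6*z^2 + 5*I*z^2/3 + 97*z/12 - 7*I*z + 2 + 35*I/6 = (z - 3 + I/2)^2*(z + 2*I/3)

The numerator P(z) = 2*z^2 + z - 1 has P(3 - I/2) = 39/2 - 13*I/2 ≠ 0, so no factor of (z - 3 + I/2) cancels.
Near z = 3 - I/2 we can therefore write f(z) = g(z)/(z - 3 + I/2)^2 with g analytic at 3 - I/2 and g(3 - I/2) ≠ 0 (g is the numerator divided by the remaining denominator factors).

Hence z = 3 - I/2 is a pole of order 2.

Final answer: 2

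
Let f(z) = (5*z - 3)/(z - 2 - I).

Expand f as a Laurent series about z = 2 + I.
Put w = z - (2 + I), i.e. z = w + 2 + I. The denominator is w, so it suffices to rewrite the numerator in powers of w.

P(z) = 5*z - 3
P(w + 2 + I) = 7 + 5*I + 5*w

Dividing each term by w:
  f = (7 + 5*I)/w + 5

Substituting back w = z - 2 - I:
  f(z) = (7 + 5*I)/(z - 2 - I) + 5

The series is finite because the numerator is a polynomial; the negative powers form the principal part, and the coefficient of 1/(z - 2 - I) gives Res(f, 2 + I) = 7 + 5*I.

Final answer: (7 + 5*I)/(z - 2 - I) + 5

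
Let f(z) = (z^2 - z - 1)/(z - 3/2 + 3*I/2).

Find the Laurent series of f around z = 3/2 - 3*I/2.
Put w = z - (3/2 - 3*I/2), i.e. z = w + 3/2 - 3*I/2. The denominator is w, so it suffices to rewrite the numerator in powers of w.

P(z) = z^2 - z - 1
P(w + 3/2 - 3*I/2) = -5/2 - 3*I + (2 - 3*I)*w + w^2

Dividing each term by w:
  f = (-5/2 - 3*I)/w + 2 - 3*I + w

Substituting back w = z - 3/2 + 3*I/2:
  f(z) = (-5/2 - 3*I)/(z - 3/2 + 3*I/2) + 2 - 3*I + (z - 3/2 + 3*I/2)

The series is finite because the numerator is a polynomial; the negative powers form the principal part, and the coefficient of 1/(z - 3/2 + 3*I/2) gives Res(f, 3/2 - 3*I/2) = -5/2 - 3*I.

Final answer: (-5/2 - 3*I)/(z - 3/2 + 3*I/2) + 2 - 3*I + (z - 3/2 + 3*I/2)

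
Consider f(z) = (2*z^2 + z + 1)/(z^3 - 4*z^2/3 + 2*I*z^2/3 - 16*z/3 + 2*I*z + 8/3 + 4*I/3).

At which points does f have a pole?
{-2, 1/3 + I/3, 3 - I}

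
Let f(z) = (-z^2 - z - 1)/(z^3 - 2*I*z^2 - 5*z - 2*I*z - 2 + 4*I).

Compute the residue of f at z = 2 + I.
Write f(z) = P(z)/Q(z) with P(z) = -z^2 - z - 1 and Q(z) = z^3 - 2*I*z^2 - 5*z - 2*I*z - 2 + 4*I.
The denominator factors as Q(z) = (z - 2 - I)*(z + 2)*(z - I), so z = 2 + I is a simple zero of Q and P is analytic there; z = 2 + I is therefore a simple pole and
  Res(f, z₀) = P(z₀)/Q'(z₀).

Q'(z) = 3*z^2 - 4*I*z - 5 - 2*I, so Q'(2 + I) = 8 + 2*I.
P(2 + I) = -6 - 5*I.

Res(f, 2 + I) = (-6 - 5*I)/(8 + 2*I) = -29/34 - 7*I/17

Final answer: -29/34 - 7*I/17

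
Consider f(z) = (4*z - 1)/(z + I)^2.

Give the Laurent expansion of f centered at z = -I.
(-1 - 4*I)/(z + I)^2 + 4/(z + I)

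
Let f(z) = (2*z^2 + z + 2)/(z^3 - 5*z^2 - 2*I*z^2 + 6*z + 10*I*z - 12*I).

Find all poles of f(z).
{2*I, 2, 3}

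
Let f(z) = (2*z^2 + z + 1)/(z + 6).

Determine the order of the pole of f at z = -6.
Factor the denominator:
  z + 6 = (z + 6)

The numerator P(z) = 2*z^2 + z + 1 has P(-6) = 67 ≠ 0, so no factor of (z + 6) cancels.
Near z = -6 we can therefore write f(z) = g(z)/(z + 6) with g analytic at -6 and g(-6) ≠ 0 (g is just the numerator).

Hence z = -6 is a pole of order 1.

Final answer: 1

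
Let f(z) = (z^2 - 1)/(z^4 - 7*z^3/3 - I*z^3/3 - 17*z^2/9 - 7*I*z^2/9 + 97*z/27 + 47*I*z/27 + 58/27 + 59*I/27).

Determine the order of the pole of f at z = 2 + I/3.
2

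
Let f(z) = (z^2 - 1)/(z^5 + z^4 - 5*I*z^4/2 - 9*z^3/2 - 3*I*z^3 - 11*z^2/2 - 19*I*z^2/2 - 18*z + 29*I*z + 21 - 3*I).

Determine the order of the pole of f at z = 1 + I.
Factor the denominator:
  z^5 + z^4 - 5*I*z^4/2 - 9*z^3/2 - 3*I*z^3 - 11*z^2/2 - 19*I*z^2/2 - 18*z + 29*I*z + 21 - 3*I = (z - 1 - I)^3*(z + 3 - 3*I/2)*(z + 1 + 2*I)

The numerator P(z) = z^2 - 1 has P(1 + I) = -1 + 2*I ≠ 0, so no factor of (z - 1 - I) cancels.
Near z = 1 + I we can therefore write f(z) = g(z)/(z - 1 - I)^3 with g analytic at 1 + I and g(1 + I) ≠ 0 (g is the numerator divided by the remaining denominator factors).

Hence z = 1 + I is a pole of order 3.

Final answer: 3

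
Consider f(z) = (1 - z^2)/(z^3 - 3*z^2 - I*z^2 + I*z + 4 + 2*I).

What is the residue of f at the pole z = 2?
Write f(z) = P(z)/Q(z) with P(z) = 1 - z^2 and Q(z) = z^3 - 3*z^2 - I*z^2 + I*z + 4 + 2*I.
The denominator factors as Q(z) = (z - 2 - I)*(z - 2)*(z + 1), so z = 2 is a simple zero of Q and P is analytic there; z = 2 is therefore a simple pole and
  Res(f, z₀) = P(z₀)/Q'(z₀).

Q'(z) = 3*z^2 - 6*z - 2*I*z + I, so Q'(2) = -3*I.
P(2) = -3.

Res(f, 2) = (-3)/(-3*I) = -I

Final answer: -I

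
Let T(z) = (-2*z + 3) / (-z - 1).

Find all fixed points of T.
T(z) = z means -2*z + 3 = z*(-z - 1), i.e.
  -z^2 + z - 3 = 0.
Discriminant: (1)^2 - 4*(-1)*(-3) = -11, so the roots are complex conjugates.
  z = (-1 ± I*sqrt(11))/(2*(-1))
Fixed points: {1/2 - sqrt(11)*I/2, 1/2 + sqrt(11)*I/2}

Final answer: {1/2 - sqrt(11)*I/2, 1/2 + sqrt(11)*I/2}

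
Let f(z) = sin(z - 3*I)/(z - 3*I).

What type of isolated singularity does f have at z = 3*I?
removable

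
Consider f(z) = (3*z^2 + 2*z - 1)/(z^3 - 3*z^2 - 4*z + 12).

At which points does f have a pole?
The singularities of f are the zeros of the denominator. Factoring,
  z^3 - 3*z^2 - 4*z + 12 = (z - 3)*(z - 2)*(z + 2)
so the candidates are z = 3, z = 2, z = -2.

Check the numerator P(z) = 3*z^2 + 2*z - 1 at each one:
  P(3) = 32 ≠ 0, so z = 3 is a (simple) pole.
  P(2) = 15 ≠ 0, so z = 2 is a (simple) pole.
  P(-2) = 7 ≠ 0, so z = -2 is a (simple) pole.

Poles of f: {-2, 2, 3}

Final answer: {-2, 2, 3}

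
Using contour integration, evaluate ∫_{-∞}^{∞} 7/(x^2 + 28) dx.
Let f(z) = 7/(z^2 + 28). The denominator has no real zeros and deg Q - deg P = 2 ≥ 2, so the integral of f over the upper semicircle |z| = R tends to 0 as R → ∞. Closing the contour in the upper half-plane,
  ∫_{-∞}^{∞} f(x) dx = 2πi · Σ Res(f, z_k)  over the poles with Im z_k > 0.

Zeros of the denominator: z^2 + 28 = 0 gives z = ±2*sqrt(7)*I.
Upper half-plane: z = 2*sqrt(7)*I (simple).

Each pole is a simple zero of Q(z) = z^2 + 28, so Res(f, z₀) = P(z₀)/Q'(z₀) with P(z) = 7, Q'(z) = 2*z:
  Res(f, 2*sqrt(7)*I) = (7)/(4*sqrt(7)*I) = -sqrt(7)*I/4

∫_{-∞}^{∞} f(x) dx = 2πi · (-sqrt(7)*I/4) = sqrt(7)*pi/2

Final answer: sqrt(7)*pi/2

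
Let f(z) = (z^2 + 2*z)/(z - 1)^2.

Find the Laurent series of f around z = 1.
3/(z - 1)^2 + 4/(z - 1) + 1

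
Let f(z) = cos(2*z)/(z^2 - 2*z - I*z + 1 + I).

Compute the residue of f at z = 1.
Write f(z) = P(z)/Q(z) with P(z) = cos(2*z) and Q(z) = z^2 - 2*z - I*z + 1 + I.
The denominator factors as Q(z) = (z - 1 - I)*(z - 1), so z = 1 is a simple zero of Q and P is analytic there; z = 1 is therefore a simple pole and
  Res(f, z₀) = P(z₀)/Q'(z₀).

Q'(z) = 2*z - 2 - I, so Q'(1) = -I.
P(1) = cos(2).

Res(f, 1) = (cos(2))/(-I) = I*cos(2)

Final answer: I*cos(2)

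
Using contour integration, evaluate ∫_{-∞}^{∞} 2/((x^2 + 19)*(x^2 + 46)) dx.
Let f(z) = 2/((z^2 + 19)*(z^2 + 46)). The denominator has no real zeros and deg Q - deg P = 4 ≥ 2, so the integral of f over the upper semicircle |z| = R tends to 0 as R → ∞. Closing the contour in the upper half-plane,
  ∫_{-∞}^{∞} f(x) dx = 2πi · Σ Res(f, z_k)  over the poles with Im z_k > 0.

Zeros of the denominator: z^2 + 19 = 0 gives z = ±sqrt(19)*I; z^2 + 46 = 0 gives z = ±sqrt(46)*I.
Upper half-plane: z = sqrt(19)*I, z = sqrt(46)*I (simple).

Each pole is a simple zero of Q(z) = z^4 + 65*z^2 + 874, so Res(f, z₀) = P(z₀)/Q'(z₀) with P(z) = 2, Q'(z) = 4*z^3 + 130*z:
  Res(f, sqrt(19)*I) = (2)/(54*sqrt(19)*I) = -sqrt(19)*I/513
  Res(f, sqrt(46)*I) = (2)/(-54*sqrt(46)*I) = sqrt(46)*I/1242

Sum of residues: I*(-sqrt(19)/513 + sqrt(46)/1242)
∫_{-∞}^{∞} f(x) dx = 2πi · (I*(-sqrt(19)/513 + sqrt(46)/1242)) = pi*(-19*sqrt(46) + 46*sqrt(19))/11799

Final answer: pi*(-19*sqrt(46) + 46*sqrt(19))/11799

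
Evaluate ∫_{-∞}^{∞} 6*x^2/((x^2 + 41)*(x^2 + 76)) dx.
Let f(z) = 6*z^2/((z^2 + 41)*(z^2 + 76)). The denominator has no real zeros and deg Q - deg P = 2 ≥ 2, so the integral of f over the upper semicircle |z| = R tends to 0 as R → ∞. Closing the contour in the upper half-plane,
  ∫_{-∞}^{∞} f(x) dx = 2πi · Σ Res(f, z_k)  over the poles with Im z_k > 0.

Zeros of the denominator: z^2 + 41 = 0 gives z = ±sqrt(41)*I; z^2 + 76 = 0 gives z = ±2*sqrt(19)*I.
Upper half-plane: z = 2*sqrt(19)*I, z = sqrt(41)*I (simple).

Each pole is a simple zero of Q(z) = z^4 + 117*z^2 + 3116, so Res(f, z₀) = P(z₀)/Q'(z₀) with P(z) = 6*z^2, Q'(z) = 4*z^3 + 234*z:
  Res(f, 2*sqrt(19)*I) = (-456)/(-140*sqrt(19)*I) = -6*sqrt(19)*I/35
  Res(f, sqrt(41)*I) = (-246)/(70*sqrt(41)*I) = 3*sqrt(41)*I/35

Sum of residues: 3*I*(-2*sqrt(19) + sqrt(41))/35
∫_{-∞}^{∞} f(x) dx = 2πi · (3*I*(-2*sqrt(19) + sqrt(41))/35) = 6*pi*(-sqrt(41) + 2*sqrt(19))/35

Final answer: 6*pi*(-sqrt(41) + 2*sqrt(19))/35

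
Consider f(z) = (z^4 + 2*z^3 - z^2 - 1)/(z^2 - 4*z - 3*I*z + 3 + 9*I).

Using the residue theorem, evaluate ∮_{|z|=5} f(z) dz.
By the residue theorem, ∮_C f(z) dz = 2πi · (sum of the residues of f at the poles inside |z| = 5).

The denominator factors as (z - 3)*(z - 1 - 3*I), so the singularities of f are simple poles at z = 3, z = 1 + 3*I.
  |3|² = 9 < 25 = 5², so this pole is inside the contour.
  |1 + 3*I|² = 10 < 25 = 5², so this pole is inside the contour.

With P(z) = z^4 + 2*z^3 - z^2 - 1 and Q(z) = z^2 - 4*z - 3*I*z + 3 + 9*I, each pole is simple, so Res(f, z₀) = P(z₀)/Q'(z₀) with Q'(z) = 2*z - 4 - 3*I.
  Res(f, 3) = P(3)/Q'(3) = (125)/(2 - 3*I) = 250/13 + 375*I/13
  Res(f, 1 + 3*I) = P(1 + 3*I)/Q'(1 + 3*I) = (-17 - 138*I)/(-2 + 3*I) = -380/13 + 327*I/13

Sum of residues inside C: -10 + 54*I
∮_C f(z) dz = 2πi · (-10 + 54*I) = pi*(-108 - 20*I)

Final answer: pi*(-108 - 20*I)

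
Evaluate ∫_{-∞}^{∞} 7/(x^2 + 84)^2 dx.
Let f(z) = 7/(z^2 + 84)^2. The denominator has no real zeros and deg Q - deg P = 4 ≥ 2, so the integral of f over the upper semicircle |z| = R tends to 0 as R → ∞. Closing the contour in the upper half-plane,
  ∫_{-∞}^{∞} f(x) dx = 2πi · Σ Res(f, z_k)  over the poles with Im z_k > 0.

Zeros of the denominator: z^2 + 84 = 0 gives z = ±2*sqrt(21)*I.
Upper half-plane: z = 2*sqrt(21)*I (a pole of order 2).

Write f(z) = g(z)/(z - 2*sqrt(21)*I)^2 with g(z) = 7/(z + 2*sqrt(21)*I)^2. For a double pole, Res(f, z₀) = g'(z₀):
  g'(z) = -14/(z + 2*sqrt(21)*I)^3
  Res(f, 2*sqrt(21)*I) = g'(2*sqrt(21)*I) = -sqrt(21)*I/2016

∫_{-∞}^{∞} f(x) dx = 2πi · (-sqrt(21)*I/2016) = sqrt(21)*pi/1008

Final answer: sqrt(21)*pi/1008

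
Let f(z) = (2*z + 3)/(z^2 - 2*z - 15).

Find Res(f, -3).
3/8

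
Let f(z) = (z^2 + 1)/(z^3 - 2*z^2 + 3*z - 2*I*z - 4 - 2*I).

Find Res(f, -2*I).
Write f(z) = P(z)/Q(z) with P(z) = z^2 + 1 and Q(z) = z^3 - 2*z^2 + 3*z - 2*I*z - 4 - 2*I.
The denominator factors as Q(z) = (z + 2*I)*(z - 2 - I)*(z - I), so z = -2*I is a simple zero of Q and P is analytic there; z = -2*I is therefore a simple pole and
  Res(f, z₀) = P(z₀)/Q'(z₀).

Q'(z) = 3*z^2 - 4*z + 3 - 2*I, so Q'(-2*I) = -9 + 6*I.
P(-2*I) = -3.

Res(f, -2*I) = (-3)/(-9 + 6*I) = 3/13 + 2*I/13

Final answer: 3/13 + 2*I/13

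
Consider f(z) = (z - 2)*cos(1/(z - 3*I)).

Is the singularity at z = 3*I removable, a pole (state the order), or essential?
Let u = z - 3*I. Then
  cos(1/u) = Σ_{k≥0} (-1)^k (1)^(2k)/((2k)!·u^(2k)) = 1 - 1/(2*u^2) + 1/(24*u^4) + ...
which has infinitely many negative powers of u, so cos(1/(z - 3*I)) has an essential singularity at z = 3*I.
The extra factor z - 2 is a nonzero polynomial; if the product had at most a pole at z = 3*I, dividing by that polynomial would leave cos(1/(z - 3*I)) with at most a pole too — contradiction. (Equivalently, the product's Laurent series still has infinitely many negative powers.)
So the singularity is essential.

Final answer: essential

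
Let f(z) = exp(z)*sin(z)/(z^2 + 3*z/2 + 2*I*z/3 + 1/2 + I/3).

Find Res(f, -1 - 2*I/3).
(18/25 - 24*I/25)*exp(-1 - 2*I/3)*sin(1 + 2*I/3)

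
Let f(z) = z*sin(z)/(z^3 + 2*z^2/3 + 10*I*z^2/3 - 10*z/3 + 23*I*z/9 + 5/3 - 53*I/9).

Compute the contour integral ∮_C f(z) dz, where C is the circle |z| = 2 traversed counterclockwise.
By the residue theorem, ∮_C f(z) dz = 2πi · (sum of the residues of f at the poles inside |z| = 2).

The denominator factors as (z - 1/3 + 3*I)*(z - 1)*(z + 2 + I/3), so the singularities of f are simple poles at z = 1/3 - 3*I, z = 1, z = -2 - I/3.
  |1/3 - 3*I|² = 82/9 > 4 = 2², so this pole is outside the contour.
  |1|² = 1 < 4 = 2², so this pole is inside the contour.
  |-2 - I/3|² = 37/9 > 4 = 2², so this pole is outside the contour.

With P(z) = z*sin(z) and Q(z) = z^3 + 2*z^2/3 + 10*I*z^2/3 - 10*z/3 + 23*I*z/9 + 5/3 - 53*I/9, each pole is simple, so Res(f, z₀) = P(z₀)/Q'(z₀) with Q'(z) = 3*z^2 + 4*z/3 + 20*I*z/3 - 10/3 + 23*I/9.
  Res(f, 1) = P(1)/Q'(1) = (sin(1))/(1 + 83*I/9) = (81/6970 - 747*I/6970)*sin(1)

∮_C f(z) dz = 2πi · ((81/6970 - 747*I/6970)*sin(1)) = pi*(747/3485 + 81*I/3485)*sin(1)

Final answer: pi*(747/3485 + 81*I/3485)*sin(1)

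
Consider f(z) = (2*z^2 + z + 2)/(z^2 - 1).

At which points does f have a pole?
The singularities of f are the zeros of the denominator. Factoring,
  z^2 - 1 = (z + 1)*(z - 1)
so the candidates are z = -1, z = 1.

Check the numerator P(z) = 2*z^2 + z + 2 at each one:
  P(-1) = 3 ≠ 0, so z = -1 is a (simple) pole.
  P(1) = 5 ≠ 0, so z = 1 is a (simple) pole.

Poles of f: {-1, 1}

Final answer: {-1, 1}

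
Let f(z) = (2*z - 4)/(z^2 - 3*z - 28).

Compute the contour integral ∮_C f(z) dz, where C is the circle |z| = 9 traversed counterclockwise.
By the residue theorem, ∮_C f(z) dz = 2πi · (sum of the residues of f at the poles inside |z| = 9).

The denominator factors as (z + 4)*(z - 7), so the singularities of f are simple poles at z = -4, z = 7.
  |-4|² = 16 < 81 = 9², so this pole is inside the contour.
  |7|² = 49 < 81 = 9², so this pole is inside the contour.

With P(z) = 2*z - 4 and Q(z) = z^2 - 3*z - 28, each pole is simple, so Res(f, z₀) = P(z₀)/Q'(z₀) with Q'(z) = 2*z - 3.
  Res(f, -4) = P(-4)/Q'(-4) = (-12)/(-11) = 12/11
  Res(f, 7) = P(7)/Q'(7) = (10)/(11) = 10/11

Sum of residues inside C: 2
∮_C f(z) dz = 2πi · (2) = 4*I*pi

Final answer: 4*I*pi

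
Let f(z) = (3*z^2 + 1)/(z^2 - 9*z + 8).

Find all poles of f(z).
{1, 8}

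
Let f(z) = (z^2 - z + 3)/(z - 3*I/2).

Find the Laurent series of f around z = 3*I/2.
(3/4 - 3*I/2)/(z - 3*I/2) - 1 + 3*I + (z - 3*I/2)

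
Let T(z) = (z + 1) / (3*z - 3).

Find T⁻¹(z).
Set w = T(z) = (z + 1) / (3*z - 3) and solve for z:
  w*(3*z - 3) = z + 1
  -3*w + z*(3*w - 1) - 1 = 0
  z*(3*w - 1) = 3*w + 1
  z = (-3*w - 1)/(1 - 3*w)
Renaming the variable, T⁻¹(z) = (-3*z - 1)/(-3*z + 1) = (3*z + 1)/(3*z - 1).
(Check: ad - bc = -6 ≠ 0, so T is invertible.)

Final answer: (3*z + 1)/(3*z - 1)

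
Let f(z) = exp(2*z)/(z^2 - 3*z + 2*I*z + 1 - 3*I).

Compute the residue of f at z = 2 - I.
Write f(z) = P(z)/Q(z) with P(z) = exp(2*z) and Q(z) = z^2 - 3*z + 2*I*z + 1 - 3*I.
The denominator factors as Q(z) = (z - 1 + I)*(z - 2 + I), so z = 2 - I is a simple zero of Q and P is analytic there; z = 2 - I is therefore a simple pole and
  Res(f, z₀) = P(z₀)/Q'(z₀).

Q'(z) = 2*z - 3 + 2*I, so Q'(2 - I) = 1.
P(2 - I) = exp(4 - 2*I).

Res(f, 2 - I) = (exp(4 - 2*I))/(1) = exp(4 - 2*I)

Final answer: exp(4 - 2*I)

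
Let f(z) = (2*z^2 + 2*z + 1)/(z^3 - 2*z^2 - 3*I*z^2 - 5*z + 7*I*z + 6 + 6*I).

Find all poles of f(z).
The singularities of f are the zeros of the denominator. Factoring,
  z^3 - 2*z^2 - 3*I*z^2 - 5*z + 7*I*z + 6 + 6*I = (z - 2*I)*(z - 3)*(z + 1 - I)
so the candidates are z = 2*I, z = 3, z = -1 + I.

Check the numerator P(z) = 2*z^2 + 2*z + 1 at each one:
  P(2*I) = -7 + 4*I ≠ 0, so z = 2*I is a (simple) pole.
  P(3) = 25 ≠ 0, so z = 3 is a (simple) pole.
  P(-1 + I) = -1 - 2*I ≠ 0, so z = -1 + I is a (simple) pole.

Poles of f: {-1 + I, 2*I, 3}

Final answer: {-1 + I, 2*I, 3}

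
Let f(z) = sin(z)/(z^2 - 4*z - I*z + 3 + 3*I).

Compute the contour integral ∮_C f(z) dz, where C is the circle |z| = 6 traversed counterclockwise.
By the residue theorem, ∮_C f(z) dz = 2πi · (sum of the residues of f at the poles inside |z| = 6).

The denominator factors as (z - 3)*(z - 1 - I), so the singularities of f are simple poles at z = 3, z = 1 + I.
  |3|² = 9 < 36 = 6², so this pole is inside the contour.
  |1 + I|² = 2 < 36 = 6², so this pole is inside the contour.

With P(z) = sin(z) and Q(z) = z^2 - 4*z - I*z + 3 + 3*I, each pole is simple, so Res(f, z₀) = P(z₀)/Q'(z₀) with Q'(z) = 2*z - 4 - I.
  Res(f, 3) = P(3)/Q'(3) = (sin(3))/(2 - I) = (2/5 + I/5)*sin(3)
  Res(f, 1 + I) = P(1 + I)/Q'(1 + I) = (sin(1 + I))/(-2 + I) = (-2/5 - I/5)*sin(1 + I)

Sum of residues inside C: (-2/5 - I/5)*sin(1 + I) + (2/5 + I/5)*sin(3)
∮_C f(z) dz = 2πi · ((-2/5 - I/5)*sin(1 + I) + (2/5 + I/5)*sin(3)) = pi*(2/5 - 4*I/5)*sin(1 + I) + pi*(-2/5 + 4*I/5)*sin(3)

Final answer: pi*(2/5 - 4*I/5)*sin(1 + I) + pi*(-2/5 + 4*I/5)*sin(3)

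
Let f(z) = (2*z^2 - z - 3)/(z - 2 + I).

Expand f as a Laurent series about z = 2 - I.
Put w = z - (2 - I), i.e. z = w + 2 - I. The denominator is w, so it suffices to rewrite the numerator in powers of w.

P(z) = 2*z^2 - z - 3
P(w + 2 - I) = 1 - 7*I + (7 - 4*I)*w + 2*w^2

Dividing each term by w:
  f = (1 - 7*I)/w + 7 - 4*I + 2*w

Substituting back w = z - 2 + I:
  f(z) = (1 - 7*I)/(z - 2 + I) + 7 - 4*I + 2*(z - 2 + I)

The series is finite because the numerator is a polynomial; the negative powers form the principal part, and the coefficient of 1/(z - 2 + I) gives Res(f, 2 - I) = 1 - 7*I.

Final answer: (1 - 7*I)/(z - 2 + I) + 7 - 4*I + 2*(z - 2 + I)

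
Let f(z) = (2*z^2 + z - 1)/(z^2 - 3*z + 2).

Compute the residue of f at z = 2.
9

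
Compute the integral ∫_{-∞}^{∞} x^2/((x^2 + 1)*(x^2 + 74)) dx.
Let f(z) = z^2/((z^2 + 1)*(z^2 + 74)). The denominator has no real zeros and deg Q - deg P = 2 ≥ 2, so the integral of f over the upper semicircle |z| = R tends to 0 as R → ∞. Closing the contour in the upper half-plane,
  ∫_{-∞}^{∞} f(x) dx = 2πi · Σ Res(f, z_k)  over the poles with Im z_k > 0.

Zeros of the denominator: z^2 + 74 = 0 gives z = ±sqrt(74)*I; z^2 + 1 = 0 gives z = ±I.
Upper half-plane: z = I, z = sqrt(74)*I (simple).

Each pole is a simple zero of Q(z) = z^4 + 75*z^2 + 74, so Res(f, z₀) = P(z₀)/Q'(z₀) with P(z) = z^2, Q'(z) = 4*z^3 + 150*z:
  Res(f, I) = (-1)/(146*I) = I/146
  Res(f, sqrt(74)*I) = (-74)/(-146*sqrt(74)*I) = -sqrt(74)*I/146

Sum of residues: I*(1 - sqrt(74))/146
∫_{-∞}^{∞} f(x) dx = 2πi · (I*(1 - sqrt(74))/146) = pi*(-1 + sqrt(74))/73

Final answer: pi*(-1 + sqrt(74))/73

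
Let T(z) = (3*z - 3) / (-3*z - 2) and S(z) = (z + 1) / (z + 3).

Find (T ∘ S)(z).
(T ∘ S)(z) = T(S(z)) = ((3)*S(z) + (-3))/((-3)*S(z) + (-2)). Multiply numerator and denominator by z + 3:
  numerator:   (3)*(z + 1) + (-3)*(z + 3) = -6
  denominator: (-3)*(z + 1) + (-2)*(z + 3) = -5*z - 9
(T ∘ S)(z) = -6/(-5*z - 9) = 6/(5*z + 9)

Final answer: 6/(5*z + 9)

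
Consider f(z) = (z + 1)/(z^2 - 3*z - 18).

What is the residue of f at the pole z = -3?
Write f(z) = P(z)/Q(z) with P(z) = z + 1 and Q(z) = z^2 - 3*z - 18.
The denominator factors as Q(z) = (z + 3)*(z - 6), so z = -3 is a simple zero of Q and P is analytic there; z = -3 is therefore a simple pole and
  Res(f, z₀) = P(z₀)/Q'(z₀).

Q'(z) = 2*z - 3, so Q'(-3) = -9.
P(-3) = -2.

Res(f, -3) = (-2)/(-9) = 2/9

Final answer: 2/9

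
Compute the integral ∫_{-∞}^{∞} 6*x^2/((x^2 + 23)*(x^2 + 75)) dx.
Let f(z) = 6*z^2/((z^2 + 23)*(z^2 + 75)). The denominator has no real zeros and deg Q - deg P = 2 ≥ 2, so the integral of f over the upper semicircle |z| = R tends to 0 as R → ∞. Closing the contour in the upper half-plane,
  ∫_{-∞}^{∞} f(x) dx = 2πi · Σ Res(f, z_k)  over the poles with Im z_k > 0.

Zeros of the denominator: z^2 + 75 = 0 gives z = ±5*sqrt(3)*I; z^2 + 23 = 0 gives z = ±sqrt(23)*I.
Upper half-plane: z = sqrt(23)*I, z = 5*sqrt(3)*I (simple).

Each pole is a simple zero of Q(z) = z^4 + 98*z^2 + 1725, so Res(f, z₀) = P(z₀)/Q'(z₀) with P(z) = 6*z^2, Q'(z) = 4*z^3 + 196*z:
  Res(f, sqrt(23)*I) = (-138)/(104*sqrt(23)*I) = 3*sqrt(23)*I/52
  Res(f, 5*sqrt(3)*I) = (-450)/(-520*sqrt(3)*I) = -15*sqrt(3)*I/52

Sum of residues: 3*I*(-5*sqrt(3) + sqrt(23))/52
∫_{-∞}^{∞} f(x) dx = 2πi · (3*I*(-5*sqrt(3) + sqrt(23))/52) = 3*pi*(-sqrt(23) + 5*sqrt(3))/26

Final answer: 3*pi*(-sqrt(23) + 5*sqrt(3))/26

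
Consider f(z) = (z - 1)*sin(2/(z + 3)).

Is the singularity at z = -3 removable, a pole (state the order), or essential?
Let u = z + 3. Then
  sin(2/u) = Σ_{k≥0} (-1)^k (2)^(2k+1)/((2k+1)!·u^(2k+1)) = 2/u - 4/(3*u^3) + 4/(15*u^5) + ...
which has infinitely many negative powers of u, so sin(2/(z + 3)) has an essential singularity at z = -3.
The extra factor z - 1 is a nonzero polynomial; if the product had at most a pole at z = -3, dividing by that polynomial would leave sin(2/(z + 3)) with at most a pole too — contradiction. (Equivalently, the product's Laurent series still has infinitely many negative powers.)
So the singularity is essential.

Final answer: essential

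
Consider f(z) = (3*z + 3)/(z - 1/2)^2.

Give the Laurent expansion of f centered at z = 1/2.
9/(2*(z - 1/2)^2) + 3/(z - 1/2)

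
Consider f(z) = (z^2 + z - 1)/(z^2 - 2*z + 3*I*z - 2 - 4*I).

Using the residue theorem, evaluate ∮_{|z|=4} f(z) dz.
By the residue theorem, ∮_C f(z) dz = 2πi · (sum of the residues of f at the poles inside |z| = 4).

The denominator factors as (z - 2 + I)*(z + 2*I), so the singularities of f are simple poles at z = 2 - I, z = -2*I.
  |2 - I|² = 5 < 16 = 4², so this pole is inside the contour.
  |-2*I|² = 4 < 16 = 4², so this pole is inside the contour.

With P(z) = z^2 + z - 1 and Q(z) = z^2 - 2*z + 3*I*z - 2 - 4*I, each pole is simple, so Res(f, z₀) = P(z₀)/Q'(z₀) with Q'(z) = 2*z - 2 + 3*I.
  Res(f, 2 - I) = P(2 - I)/Q'(2 - I) = (4 - 5*I)/(2 + I) = 3/5 - 14*I/5
  Res(f, -2*I) = P(-2*I)/Q'(-2*I) = (-5 - 2*I)/(-2 - I) = 12/5 - I/5

Sum of residues inside C: 3 - 3*I
∮_C f(z) dz = 2πi · (3 - 3*I) = pi*(6 + 6*I)

Final answer: pi*(6 + 6*I)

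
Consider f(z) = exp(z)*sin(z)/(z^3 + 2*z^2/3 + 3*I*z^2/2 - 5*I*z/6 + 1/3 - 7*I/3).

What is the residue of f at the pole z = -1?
Write f(z) = P(z)/Q(z) with P(z) = exp(z)*sin(z) and Q(z) = z^3 + 2*z^2/3 + 3*I*z^2/2 - 5*I*z/6 + 1/3 - 7*I/3.
The denominator factors as Q(z) = (z - 1 - I/2)*(z + 2/3 + 2*I)*(z + 1), so z = -1 is a simple zero of Q and P is analytic there; z = -1 is therefore a simple pole and
  Res(f, z₀) = P(z₀)/Q'(z₀).

Q'(z) = 3*z^2 + 4*z/3 + 3*I*z - 5*I/6, so Q'(-1) = 5/3 - 23*I/6.
P(-1) = -exp(-1)*sin(1).

Res(f, -1) = (-exp(-1)*sin(1))/(5/3 - 23*I/6) = (-60/629 - 138*I/629)*exp(-1)*sin(1)

Final answer: (-60/629 - 138*I/629)*exp(-1)*sin(1)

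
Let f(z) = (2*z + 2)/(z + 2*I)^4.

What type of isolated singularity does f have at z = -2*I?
Write f(z) = g(z)/(z + 2*I)^4 with g(z) = 2*z + 2.
g is entire and g(-2*I) = 2 - 4*I ≠ 0, so no factor of (z + 2*I) cancels: the Laurent expansion of f about z = -2*I starts at the power -4, i.e. lim_{z→z₀} (z - z₀)^4 f(z) = 2 - 4*I is finite and nonzero.
So z = -2*I is a pole of order 4.

Final answer: pole of order 4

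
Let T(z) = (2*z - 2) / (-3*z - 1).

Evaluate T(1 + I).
Substitute z = 1 + I:
  numerator:   2*(1 + I) - 2 = 2*I
  denominator: -3*(1 + I) - 1 = -4 - 3*I
T(1 + I) = (2*I)/(-4 - 3*I); multiplying numerator and denominator by the conjugate -4 + 3*I gives (-6 - 8*I)/25 = -6/25 - 8*I/25

Final answer: -6/25 - 8*I/25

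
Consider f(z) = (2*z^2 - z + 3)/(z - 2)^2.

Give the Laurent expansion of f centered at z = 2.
Put w = z - (2), i.e. z = w + 2. The denominator is w^2, so it suffices to rewrite the numerator in powers of w.

P(z) = 2*z^2 - z + 3
P(w + 2) = 9 + 7*w + 2*w^2

Dividing each term by w^2:
  f = 9/w^2 + 7/w + 2

Substituting back w = z - 2:
  f(z) = 9/(z - 2)^2 + 7/(z - 2) + 2

The series is finite because the numerator is a polynomial; the negative powers form the principal part, and the coefficient of 1/(z - 2) gives Res(f, 2) = 7.

Final answer: 9/(z - 2)^2 + 7/(z - 2) + 2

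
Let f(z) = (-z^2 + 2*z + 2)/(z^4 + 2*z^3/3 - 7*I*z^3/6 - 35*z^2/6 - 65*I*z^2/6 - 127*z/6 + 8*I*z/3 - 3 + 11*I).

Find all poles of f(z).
The singularities of f are the zeros of the denominator. Factoring,
  z^4 + 2*z^3/3 - 7*I*z^3/6 - 35*z^2/6 - 65*I*z^2/6 - 127*z/6 + 8*I*z/3 - 3 + 11*I = (z - I)*(z + 3 + 2*I)*(z - 3 - 3*I/2)*(z + 2/3 - 2*I/3)
so the candidates are z = I, z = -3 - 2*I, z = 3 + 3*I/2, z = -2/3 + 2*I/3.

Check the numerator P(z) = -z^2 + 2*z + 2 at each one:
  P(I) = 3 + 2*I ≠ 0, so z = I is a (simple) pole.
  P(-3 - 2*I) = -9 - 16*I ≠ 0, so z = -3 - 2*I is a (simple) pole.
  P(3 + 3*I/2) = 5/4 - 6*I ≠ 0, so z = 3 + 3*I/2 is a (simple) pole.
  P(-2/3 + 2*I/3) = 2/3 + 20*I/9 ≠ 0, so z = -2/3 + 2*I/3 is a (simple) pole.

Poles of f: {-3 - 2*I, -2/3 + 2*I/3, I, 3 + 3*I/2}

Final answer: {-3 - 2*I, -2/3 + 2*I/3, I, 3 + 3*I/2}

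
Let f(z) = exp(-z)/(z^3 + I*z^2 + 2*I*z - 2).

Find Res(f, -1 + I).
Write f(z) = P(z)/Q(z) with P(z) = exp(-z) and Q(z) = z^3 + I*z^2 + 2*I*z - 2.
The denominator factors as Q(z) = (z - 1 + I)*(z + I)*(z + 1 - I), so z = -1 + I is a simple zero of Q and P is analytic there; z = -1 + I is therefore a simple pole and
  Res(f, z₀) = P(z₀)/Q'(z₀).

Q'(z) = 3*z^2 + 2*I*z + 2*I, so Q'(-1 + I) = -2 - 6*I.
P(-1 + I) = exp(1 - I).

Res(f, -1 + I) = (exp(1 - I))/(-2 - 6*I) = (-1/20 + 3*I/20)*exp(1 - I)

Final answer: (-1/20 + 3*I/20)*exp(1 - I)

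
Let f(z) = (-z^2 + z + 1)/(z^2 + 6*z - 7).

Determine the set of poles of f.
The singularities of f are the zeros of the denominator. Factoring,
  z^2 + 6*z - 7 = (z - 1)*(z + 7)
so the candidates are z = 1, z = -7.

Check the numerator P(z) = -z^2 + z + 1 at each one:
  P(1) = 1 ≠ 0, so z = 1 is a (simple) pole.
  P(-7) = -55 ≠ 0, so z = -7 is a (simple) pole.

Poles of f: {-7, 1}

Final answer: {-7, 1}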